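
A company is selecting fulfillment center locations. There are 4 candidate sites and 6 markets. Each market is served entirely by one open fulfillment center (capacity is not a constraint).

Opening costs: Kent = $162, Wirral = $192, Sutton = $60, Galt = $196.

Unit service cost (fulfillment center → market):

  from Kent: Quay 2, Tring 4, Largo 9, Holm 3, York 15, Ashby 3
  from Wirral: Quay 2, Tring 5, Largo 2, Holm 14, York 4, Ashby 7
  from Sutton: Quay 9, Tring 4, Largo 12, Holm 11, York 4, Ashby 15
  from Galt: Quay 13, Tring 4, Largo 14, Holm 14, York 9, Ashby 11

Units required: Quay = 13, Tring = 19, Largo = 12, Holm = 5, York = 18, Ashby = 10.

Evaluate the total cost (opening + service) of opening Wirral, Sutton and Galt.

Each market is assigned to its cheapest site among the open ones.
{Wirral, Sutton, Galt}: Quay→Wirral 2·13=26, Tring→Sutton 4·19=76, Largo→Wirral 2·12=24, Holm→Sutton 11·5=55, York→Wirral 4·18=72, Ashby→Wirral 7·10=70. Service 323; fixed 448; total 771.

Total cost: 771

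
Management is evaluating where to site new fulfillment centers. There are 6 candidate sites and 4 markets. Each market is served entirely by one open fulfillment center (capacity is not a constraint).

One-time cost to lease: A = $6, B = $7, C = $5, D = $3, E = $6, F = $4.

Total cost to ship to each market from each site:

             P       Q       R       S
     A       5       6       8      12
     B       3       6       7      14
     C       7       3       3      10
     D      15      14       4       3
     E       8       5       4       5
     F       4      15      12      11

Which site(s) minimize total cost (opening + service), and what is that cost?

For any fixed open set, each market goes to its cheapest open site; total = fixed + service.
{C, D}: P→C 7, Q→C 3, R→C 3, S→D 3. Service 16; fixed 8; total 24.
{C, D, F}: P→F 4, Q→C 3, R→C 3, S→D 3. Service 13; fixed 12; total 25.
{B, D}: P→B 3, Q→B 6, R→D 4, S→D 3. Service 16; fixed 10; total 26.
{A, B, C, D, E, F}: service 12 + fixed 31 = 43
No other subset beats 24.

Open C and D; minimum total cost 24.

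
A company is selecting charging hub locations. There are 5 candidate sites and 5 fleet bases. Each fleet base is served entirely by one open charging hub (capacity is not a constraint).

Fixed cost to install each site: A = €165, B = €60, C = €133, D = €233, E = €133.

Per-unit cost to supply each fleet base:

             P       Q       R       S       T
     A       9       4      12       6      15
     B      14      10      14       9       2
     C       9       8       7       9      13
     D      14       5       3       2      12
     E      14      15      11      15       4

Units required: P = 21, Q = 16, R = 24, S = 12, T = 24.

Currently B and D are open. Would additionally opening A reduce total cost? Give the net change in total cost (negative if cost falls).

Current service cost with {B, D}: 518.
Adding A: each fleet base re-picks its cheapest; new service cost 397, saving 121.
Extra fixed cost: 165. Net change = 165 − 121 = 44.
(Totals: 811 → 855.)

No — net change +44 (cost rises by 44).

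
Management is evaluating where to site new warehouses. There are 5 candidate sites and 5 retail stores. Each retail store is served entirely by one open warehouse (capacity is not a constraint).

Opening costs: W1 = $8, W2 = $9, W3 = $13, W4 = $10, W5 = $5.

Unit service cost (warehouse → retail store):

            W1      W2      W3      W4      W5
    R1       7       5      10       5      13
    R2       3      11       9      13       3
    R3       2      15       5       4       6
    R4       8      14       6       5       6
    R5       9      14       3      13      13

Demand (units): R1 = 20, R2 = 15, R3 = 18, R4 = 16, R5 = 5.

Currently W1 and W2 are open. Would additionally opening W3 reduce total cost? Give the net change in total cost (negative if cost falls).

Yes — net change −49 (cost falls by 49).

Current service cost with {W1, W2}: 354.
Adding W3: each retail store re-picks its cheapest; new service cost 292, saving 62.
Extra fixed cost: 13. Net change = 13 − 62 = -49.
(Totals: 371 → 322.)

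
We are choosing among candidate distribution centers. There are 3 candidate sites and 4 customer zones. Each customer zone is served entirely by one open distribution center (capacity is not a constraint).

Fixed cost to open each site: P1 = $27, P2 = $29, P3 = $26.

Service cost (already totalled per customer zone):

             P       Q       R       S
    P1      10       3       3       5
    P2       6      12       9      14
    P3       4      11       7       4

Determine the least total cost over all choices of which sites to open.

Minimum total cost: 48

For any fixed open set, each customer zone goes to its cheapest open site; total = fixed + service.
{P1}: P→P1 10, Q→P1 3, R→P1 3, S→P1 5. Service 21; fixed 27; total 48.
{P3}: service 26 + fixed 26 = 52
{P1, P3}: service 14 + fixed 53 = 67
{P1, P2, P3}: service 14 + fixed 82 = 96
No other subset beats 48.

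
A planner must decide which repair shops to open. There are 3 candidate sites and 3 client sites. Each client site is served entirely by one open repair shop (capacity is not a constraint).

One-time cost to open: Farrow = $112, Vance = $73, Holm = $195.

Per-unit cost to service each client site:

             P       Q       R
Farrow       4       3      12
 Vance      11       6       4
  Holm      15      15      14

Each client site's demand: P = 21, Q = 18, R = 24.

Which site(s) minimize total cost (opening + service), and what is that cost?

For any fixed open set, each client site goes to its cheapest open site; total = fixed + service.
{Farrow, Vance}: P→Farrow 4·21=84, Q→Farrow 3·18=54, R→Vance 4·24=96. Service 234; fixed 185; total 419.
{Vance}: P→Vance 11·21=231, Q→Vance 6·18=108, R→Vance 4·24=96. Service 435; fixed 73; total 508.
{Farrow}: service 426 + fixed 112 = 538
{Farrow, Vance, Holm}: P→Farrow 4·21=84, Q→Farrow 3·18=54, R→Vance 4·24=96. Service 234; fixed 380; total 614.
No other subset beats 419.

Open Farrow and Vance; minimum total cost 419.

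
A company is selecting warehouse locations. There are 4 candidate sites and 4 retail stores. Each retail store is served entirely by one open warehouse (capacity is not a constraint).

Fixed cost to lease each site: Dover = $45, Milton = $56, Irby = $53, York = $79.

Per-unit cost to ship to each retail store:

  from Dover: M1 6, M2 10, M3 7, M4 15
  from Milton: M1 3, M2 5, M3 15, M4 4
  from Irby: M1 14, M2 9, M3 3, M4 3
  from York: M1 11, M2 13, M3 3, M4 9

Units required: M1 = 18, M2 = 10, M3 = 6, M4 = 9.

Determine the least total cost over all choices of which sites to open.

Minimum total cost: 258

For any fixed open set, each retail store goes to its cheapest open site; total = fixed + service.
{Milton, Irby}: M1→Milton 3·18=54, M2→Milton 5·10=50, M3→Irby 3·6=18, M4→Irby 3·9=27. Service 149; fixed 109; total 258.
{Dover, Milton}: service 182 + fixed 101 = 283
{Milton}: service 230 + fixed 56 = 286
{Dover, Milton, Irby, York}: service 149 + fixed 233 = 382
(All 15 nonempty subsets were checked; Milton and Irby is lowest.)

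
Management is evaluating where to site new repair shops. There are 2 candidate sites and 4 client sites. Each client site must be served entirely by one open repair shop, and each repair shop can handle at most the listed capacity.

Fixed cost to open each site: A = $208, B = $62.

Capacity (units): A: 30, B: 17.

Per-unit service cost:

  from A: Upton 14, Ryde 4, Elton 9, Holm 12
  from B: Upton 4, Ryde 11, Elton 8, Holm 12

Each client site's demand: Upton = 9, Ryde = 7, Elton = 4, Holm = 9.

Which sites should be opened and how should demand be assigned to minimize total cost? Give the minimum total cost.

Open {A, B}: Upton→B 4·9=36, Ryde→A 4·7=28, Elton→B 8·4=32, Holm→A 12·9=108.
Loads: A carries 16/30, B carries 13/17. Service 204; fixed 270; total 474.
Next best feasible plan costs 478.

Minimum total cost: 474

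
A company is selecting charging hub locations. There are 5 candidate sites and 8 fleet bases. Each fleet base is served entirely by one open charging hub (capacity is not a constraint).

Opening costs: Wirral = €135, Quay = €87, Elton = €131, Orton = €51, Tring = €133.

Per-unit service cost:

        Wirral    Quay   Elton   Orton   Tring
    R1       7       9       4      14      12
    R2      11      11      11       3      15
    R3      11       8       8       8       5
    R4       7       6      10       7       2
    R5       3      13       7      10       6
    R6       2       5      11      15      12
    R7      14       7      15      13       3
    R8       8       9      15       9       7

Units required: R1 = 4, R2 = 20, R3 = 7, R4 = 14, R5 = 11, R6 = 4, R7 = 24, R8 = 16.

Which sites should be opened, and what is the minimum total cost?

Open Orton and Tring; minimum total cost 653.

For any fixed open set, each fleet base goes to its cheapest open site; total = fixed + service.
{Orton, Tring}: R1→Tring 12·4=48, R2→Orton 3·20=60, R3→Tring 5·7=35, R4→Tring 2·14=28, R5→Tring 6·11=66, R6→Tring 12·4=48, R7→Tring 3·24=72, R8→Tring 7·16=112. Service 469; fixed 184; total 653.
{Wirral, Orton, Tring}: service 376 + fixed 319 = 695
{Quay, Orton, Tring}: service 429 + fixed 271 = 700
{Wirral, Quay, Elton, Orton, Tring}: R1→Elton 4·4=16, R2→Orton 3·20=60, R3→Tring 5·7=35, R4→Tring 2·14=28, R5→Wirral 3·11=33, R6→Wirral 2·4=8, R7→Tring 3·24=72, R8→Tring 7·16=112. Service 364; fixed 537; total 901.
No other subset beats 653.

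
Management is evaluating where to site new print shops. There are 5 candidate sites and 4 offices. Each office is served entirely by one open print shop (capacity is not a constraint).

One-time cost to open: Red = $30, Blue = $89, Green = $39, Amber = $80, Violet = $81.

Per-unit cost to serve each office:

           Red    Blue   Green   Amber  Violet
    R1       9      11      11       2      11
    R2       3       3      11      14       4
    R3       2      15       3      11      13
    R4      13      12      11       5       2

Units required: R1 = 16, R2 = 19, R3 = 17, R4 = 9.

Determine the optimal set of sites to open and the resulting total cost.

For any fixed open set, each office goes to its cheapest open site; total = fixed + service.
{Red, Amber}: R1→Amber 2·16=32, R2→Red 3·19=57, R3→Red 2·17=34, R4→Amber 5·9=45. Service 168; fixed 110; total 278.
{Red, Green, Amber}: R1→Amber 2·16=32, R2→Red 3·19=57, R3→Red 2·17=34, R4→Amber 5·9=45. Service 168; fixed 149; total 317.
{Red, Amber, Violet}: service 141 + fixed 191 = 332
{Red, Blue, Green, Amber, Violet}: R1→Amber 2·16=32, R2→Red 3·19=57, R3→Red 2·17=34, R4→Violet 2·9=18. Service 141; fixed 319; total 460.
No other subset beats 278.

Open Red and Amber; minimum total cost 278.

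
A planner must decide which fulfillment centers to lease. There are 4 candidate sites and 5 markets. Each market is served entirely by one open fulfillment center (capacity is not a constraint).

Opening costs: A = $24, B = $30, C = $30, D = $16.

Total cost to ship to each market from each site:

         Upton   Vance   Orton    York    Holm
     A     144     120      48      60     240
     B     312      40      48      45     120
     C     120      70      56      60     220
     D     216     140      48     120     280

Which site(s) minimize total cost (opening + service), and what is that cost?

For any fixed open set, each market goes to its cheapest open site; total = fixed + service.
{B, C}: Upton→C 120, Vance→B 40, Orton→B 48, York→B 45, Holm→B 120. Service 373; fixed 60; total 433.
{B, C, D}: service 373 + fixed 76 = 449
{A, B}: service 397 + fixed 54 = 451
{A, B, C, D}: Upton→C 120, Vance→B 40, Orton→A 48, York→B 45, Holm→B 120. Service 373; fixed 100; total 473.
No other subset beats 433.

Open B and C; minimum total cost 433.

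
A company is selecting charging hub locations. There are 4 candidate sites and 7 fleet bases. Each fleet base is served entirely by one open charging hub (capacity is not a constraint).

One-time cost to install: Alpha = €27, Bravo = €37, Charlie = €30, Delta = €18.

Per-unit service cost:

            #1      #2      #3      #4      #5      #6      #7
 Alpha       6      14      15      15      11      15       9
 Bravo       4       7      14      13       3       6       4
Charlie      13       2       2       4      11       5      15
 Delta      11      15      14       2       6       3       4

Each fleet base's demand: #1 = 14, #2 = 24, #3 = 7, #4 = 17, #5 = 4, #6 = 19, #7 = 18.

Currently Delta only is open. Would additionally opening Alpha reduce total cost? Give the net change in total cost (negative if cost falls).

Current service cost with {Delta}: 799.
Adding Alpha: each fleet base re-picks its cheapest; new service cost 705, saving 94.
Extra fixed cost: 27. Net change = 27 − 94 = -67.
(Totals: 817 → 750.)

Yes — net change −67 (cost falls by 67).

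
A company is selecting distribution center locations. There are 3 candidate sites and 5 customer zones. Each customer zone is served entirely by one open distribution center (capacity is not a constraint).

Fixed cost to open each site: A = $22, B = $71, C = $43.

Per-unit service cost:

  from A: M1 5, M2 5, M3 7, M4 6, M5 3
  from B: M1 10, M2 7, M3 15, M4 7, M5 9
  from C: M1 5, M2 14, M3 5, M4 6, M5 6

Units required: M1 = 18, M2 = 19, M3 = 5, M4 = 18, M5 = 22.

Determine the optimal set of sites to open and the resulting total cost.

For any fixed open set, each customer zone goes to its cheapest open site; total = fixed + service.
{A}: M1→A 5·18=90, M2→A 5·19=95, M3→A 7·5=35, M4→A 6·18=108, M5→A 3·22=66. Service 394; fixed 22; total 416.
{A, C}: service 384 + fixed 65 = 449
{A, B}: M1→A 5·18=90, M2→A 5·19=95, M3→A 7·5=35, M4→A 6·18=108, M5→A 3·22=66. Service 394; fixed 93; total 487.
{A, B, C}: service 384 + fixed 136 = 520
(All 7 nonempty subsets were checked; A only is lowest.)

Open A only; minimum total cost 416.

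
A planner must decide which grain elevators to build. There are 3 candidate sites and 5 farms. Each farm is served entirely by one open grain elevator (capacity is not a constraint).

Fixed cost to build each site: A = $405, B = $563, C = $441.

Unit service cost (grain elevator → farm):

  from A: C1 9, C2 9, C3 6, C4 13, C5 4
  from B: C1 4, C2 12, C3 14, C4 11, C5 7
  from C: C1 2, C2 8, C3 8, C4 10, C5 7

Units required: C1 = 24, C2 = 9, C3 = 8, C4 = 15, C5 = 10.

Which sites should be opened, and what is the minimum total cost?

For any fixed open set, each farm goes to its cheapest open site; total = fixed + service.
{C}: C1→C 2·24=48, C2→C 8·9=72, C3→C 8·8=64, C4→C 10·15=150, C5→C 7·10=70. Service 404; fixed 441; total 845.
{A}: service 580 + fixed 405 = 985
{B}: C1→B 4·24=96, C2→B 12·9=108, C3→B 14·8=112, C4→B 11·15=165, C5→B 7·10=70. Service 551; fixed 563; total 1114.
{A, B, C}: C1→C 2·24=48, C2→C 8·9=72, C3→A 6·8=48, C4→C 10·15=150, C5→A 4·10=40. Service 358; fixed 1409; total 1767.
No other subset beats 845.

Open C only; minimum total cost 845.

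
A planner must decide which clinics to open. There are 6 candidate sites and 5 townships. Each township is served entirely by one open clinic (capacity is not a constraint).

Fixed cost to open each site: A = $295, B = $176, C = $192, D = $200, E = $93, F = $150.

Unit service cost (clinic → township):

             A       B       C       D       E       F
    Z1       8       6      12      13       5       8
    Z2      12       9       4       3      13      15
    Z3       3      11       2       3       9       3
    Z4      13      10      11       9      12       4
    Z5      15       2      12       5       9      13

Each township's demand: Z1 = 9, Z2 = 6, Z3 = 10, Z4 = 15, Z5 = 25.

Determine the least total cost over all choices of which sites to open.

Minimum total cost: 574

For any fixed open set, each township goes to its cheapest open site; total = fixed + service.
{B, F}: Z1→B 6·9=54, Z2→B 9·6=54, Z3→F 3·10=30, Z4→F 4·15=60, Z5→B 2·25=50. Service 248; fixed 326; total 574.
{B}: service 418 + fixed 176 = 594
{D}: Z1→D 13·9=117, Z2→D 3·6=18, Z3→D 3·10=30, Z4→D 9·15=135, Z5→D 5·25=125. Service 425; fixed 200; total 625.
{A, B, C, D, E, F}: service 193 + fixed 1106 = 1299
No other subset beats 574.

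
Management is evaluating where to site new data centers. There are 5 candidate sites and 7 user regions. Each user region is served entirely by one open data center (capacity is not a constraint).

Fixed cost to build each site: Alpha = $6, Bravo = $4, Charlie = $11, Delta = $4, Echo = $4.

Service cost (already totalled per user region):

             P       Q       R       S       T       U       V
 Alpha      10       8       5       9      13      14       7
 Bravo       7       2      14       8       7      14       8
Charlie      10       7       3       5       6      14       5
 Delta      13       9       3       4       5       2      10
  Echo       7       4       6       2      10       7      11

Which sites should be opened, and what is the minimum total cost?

Open Bravo and Delta; minimum total cost 39.

For any fixed open set, each user region goes to its cheapest open site; total = fixed + service.
{Bravo, Delta}: P→Bravo 7, Q→Bravo 2, R→Delta 3, S→Delta 4, T→Delta 5, U→Delta 2, V→Bravo 8. Service 31; fixed 8; total 39.
{Bravo, Delta, Echo}: service 29 + fixed 12 = 41
{Delta, Echo}: P→Echo 7, Q→Echo 4, R→Delta 3, S→Echo 2, T→Delta 5, U→Delta 2, V→Delta 10. Service 33; fixed 8; total 41.
{Alpha, Bravo, Charlie, Delta, Echo}: P→Bravo 7, Q→Bravo 2, R→Charlie 3, S→Echo 2, T→Delta 5, U→Delta 2, V→Charlie 5. Service 26; fixed 29; total 55.
No other subset beats 39.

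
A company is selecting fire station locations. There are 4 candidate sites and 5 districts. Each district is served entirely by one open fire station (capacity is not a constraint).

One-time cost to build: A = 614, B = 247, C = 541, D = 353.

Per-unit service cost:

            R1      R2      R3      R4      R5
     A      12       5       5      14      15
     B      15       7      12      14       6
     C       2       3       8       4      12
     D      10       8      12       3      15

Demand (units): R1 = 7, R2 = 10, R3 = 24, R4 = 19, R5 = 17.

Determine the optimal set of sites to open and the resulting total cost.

Open C only; minimum total cost 1057.

For any fixed open set, each district goes to its cheapest open site; total = fixed + service.
{C}: R1→C 2·7=14, R2→C 3·10=30, R3→C 8·24=192, R4→C 4·19=76, R5→C 12·17=204. Service 516; fixed 541; total 1057.
{B}: service 831 + fixed 247 = 1078
{D}: service 750 + fixed 353 = 1103
{A, B, C, D}: service 323 + fixed 1755 = 2078
No other subset beats 1057.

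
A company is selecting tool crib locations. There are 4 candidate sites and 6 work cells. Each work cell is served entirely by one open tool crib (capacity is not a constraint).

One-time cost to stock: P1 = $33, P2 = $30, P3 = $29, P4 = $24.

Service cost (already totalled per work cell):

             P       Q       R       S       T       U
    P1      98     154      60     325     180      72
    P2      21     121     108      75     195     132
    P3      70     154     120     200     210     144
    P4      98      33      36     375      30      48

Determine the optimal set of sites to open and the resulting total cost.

For any fixed open set, each work cell goes to its cheapest open site; total = fixed + service.
{P2, P4}: P→P2 21, Q→P4 33, R→P4 36, S→P2 75, T→P4 30, U→P4 48. Service 243; fixed 54; total 297.
{P2, P3, P4}: service 243 + fixed 83 = 326
{P1, P2, P4}: service 243 + fixed 87 = 330
{P1, P2, P3, P4}: service 243 + fixed 116 = 359
(All 15 nonempty subsets were checked; P2 and P4 is lowest.)

Open P2 and P4; minimum total cost 297.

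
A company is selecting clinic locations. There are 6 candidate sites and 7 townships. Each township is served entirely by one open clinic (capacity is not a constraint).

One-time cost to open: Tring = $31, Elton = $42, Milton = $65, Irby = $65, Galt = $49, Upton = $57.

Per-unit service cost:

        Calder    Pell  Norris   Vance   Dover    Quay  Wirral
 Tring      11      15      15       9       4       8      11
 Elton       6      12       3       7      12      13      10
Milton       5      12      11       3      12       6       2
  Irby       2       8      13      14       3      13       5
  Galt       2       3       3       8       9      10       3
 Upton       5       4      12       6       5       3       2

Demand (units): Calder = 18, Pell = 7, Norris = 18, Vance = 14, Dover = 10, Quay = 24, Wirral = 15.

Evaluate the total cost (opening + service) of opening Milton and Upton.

Total cost: 632

Each township is assigned to its cheapest site among the open ones.
{Milton, Upton}: Calder→Milton 5·18=90, Pell→Upton 4·7=28, Norris→Milton 11·18=198, Vance→Milton 3·14=42, Dover→Upton 5·10=50, Quay→Upton 3·24=72, Wirral→Milton 2·15=30. Service 510; fixed 122; total 632.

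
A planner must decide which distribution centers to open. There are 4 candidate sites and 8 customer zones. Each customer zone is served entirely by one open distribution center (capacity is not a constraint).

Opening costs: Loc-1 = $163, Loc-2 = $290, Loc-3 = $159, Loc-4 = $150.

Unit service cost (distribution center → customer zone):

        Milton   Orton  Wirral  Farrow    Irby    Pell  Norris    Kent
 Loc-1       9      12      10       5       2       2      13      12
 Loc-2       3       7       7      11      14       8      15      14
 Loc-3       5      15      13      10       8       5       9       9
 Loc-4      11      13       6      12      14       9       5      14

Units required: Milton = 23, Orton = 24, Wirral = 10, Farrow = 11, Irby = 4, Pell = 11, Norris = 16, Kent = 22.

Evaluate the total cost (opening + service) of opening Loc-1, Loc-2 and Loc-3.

Each customer zone is assigned to its cheapest site among the open ones.
{Loc-1, Loc-2, Loc-3}: Milton→Loc-2 3·23=69, Orton→Loc-2 7·24=168, Wirral→Loc-2 7·10=70, Farrow→Loc-1 5·11=55, Irby→Loc-1 2·4=8, Pell→Loc-1 2·11=22, Norris→Loc-3 9·16=144, Kent→Loc-3 9·22=198. Service 734; fixed 612; total 1346.

Total cost: 1346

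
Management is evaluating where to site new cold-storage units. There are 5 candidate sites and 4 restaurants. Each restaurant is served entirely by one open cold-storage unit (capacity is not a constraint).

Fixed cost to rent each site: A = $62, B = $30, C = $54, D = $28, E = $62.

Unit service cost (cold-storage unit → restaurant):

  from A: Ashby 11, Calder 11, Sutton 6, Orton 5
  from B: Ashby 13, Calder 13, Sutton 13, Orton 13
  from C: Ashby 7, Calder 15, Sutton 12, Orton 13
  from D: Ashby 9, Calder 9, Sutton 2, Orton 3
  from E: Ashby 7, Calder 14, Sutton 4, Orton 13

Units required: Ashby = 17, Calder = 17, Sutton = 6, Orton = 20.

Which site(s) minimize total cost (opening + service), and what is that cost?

Open D only; minimum total cost 406.

For any fixed open set, each restaurant goes to its cheapest open site; total = fixed + service.
{D}: Ashby→D 9·17=153, Calder→D 9·17=153, Sutton→D 2·6=12, Orton→D 3·20=60. Service 378; fixed 28; total 406.
{C, D}: service 344 + fixed 82 = 426
{D, E}: service 344 + fixed 90 = 434
{A, B, C, D, E}: Ashby→C 7·17=119, Calder→D 9·17=153, Sutton→D 2·6=12, Orton→D 3·20=60. Service 344; fixed 236; total 580.
No other subset beats 406.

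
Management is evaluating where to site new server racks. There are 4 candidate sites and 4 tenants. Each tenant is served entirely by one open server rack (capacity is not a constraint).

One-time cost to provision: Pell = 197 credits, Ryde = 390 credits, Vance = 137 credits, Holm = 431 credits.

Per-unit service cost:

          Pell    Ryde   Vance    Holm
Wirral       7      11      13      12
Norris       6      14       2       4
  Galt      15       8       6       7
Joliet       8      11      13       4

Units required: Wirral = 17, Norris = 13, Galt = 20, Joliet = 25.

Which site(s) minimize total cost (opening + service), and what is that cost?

For any fixed open set, each tenant goes to its cheapest open site; total = fixed + service.
{Pell, Vance}: Wirral→Pell 7·17=119, Norris→Vance 2·13=26, Galt→Vance 6·20=120, Joliet→Pell 8·25=200. Service 465; fixed 334; total 799.
{Vance}: service 692 + fixed 137 = 829
{Pell}: Wirral→Pell 7·17=119, Norris→Pell 6·13=78, Galt→Pell 15·20=300, Joliet→Pell 8·25=200. Service 697; fixed 197; total 894.
{Pell, Ryde, Vance, Holm}: Wirral→Pell 7·17=119, Norris→Vance 2·13=26, Galt→Vance 6·20=120, Joliet→Holm 4·25=100. Service 365; fixed 1155; total 1520.
No other subset beats 799.

Open Pell and Vance; minimum total cost 799.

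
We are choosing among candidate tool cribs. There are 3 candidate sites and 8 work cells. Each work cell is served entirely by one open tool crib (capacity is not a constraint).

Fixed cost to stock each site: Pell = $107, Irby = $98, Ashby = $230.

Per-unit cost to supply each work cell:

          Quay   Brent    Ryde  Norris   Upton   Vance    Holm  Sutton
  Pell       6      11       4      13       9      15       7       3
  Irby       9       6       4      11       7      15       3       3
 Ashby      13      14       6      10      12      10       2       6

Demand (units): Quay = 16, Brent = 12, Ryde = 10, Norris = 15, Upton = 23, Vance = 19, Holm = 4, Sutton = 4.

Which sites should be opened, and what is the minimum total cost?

Open Irby only; minimum total cost 989.

For any fixed open set, each work cell goes to its cheapest open site; total = fixed + service.
{Irby}: Quay→Irby 9·16=144, Brent→Irby 6·12=72, Ryde→Irby 4·10=40, Norris→Irby 11·15=165, Upton→Irby 7·23=161, Vance→Irby 15·19=285, Holm→Irby 3·4=12, Sutton→Irby 3·4=12. Service 891; fixed 98; total 989.
{Pell, Irby}: service 843 + fixed 205 = 1048
{Pell}: Quay→Pell 6·16=96, Brent→Pell 11·12=132, Ryde→Pell 4·10=40, Norris→Pell 13·15=195, Upton→Pell 9·23=207, Vance→Pell 15·19=285, Holm→Pell 7·4=28, Sutton→Pell 3·4=12. Service 995; fixed 107; total 1102.
{Pell, Irby, Ashby}: service 729 + fixed 435 = 1164
No other subset beats 989.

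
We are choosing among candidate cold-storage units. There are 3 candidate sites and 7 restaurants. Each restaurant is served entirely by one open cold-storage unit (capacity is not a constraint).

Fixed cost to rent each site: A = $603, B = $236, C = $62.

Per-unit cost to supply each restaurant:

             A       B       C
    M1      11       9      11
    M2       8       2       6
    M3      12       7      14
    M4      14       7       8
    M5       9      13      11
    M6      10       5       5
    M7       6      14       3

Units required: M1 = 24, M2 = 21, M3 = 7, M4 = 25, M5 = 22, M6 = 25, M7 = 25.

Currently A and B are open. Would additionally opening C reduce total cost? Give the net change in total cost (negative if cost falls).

Yes — net change −13 (cost falls by 13).

Current service cost with {A, B}: 955.
Adding C: each restaurant re-picks its cheapest; new service cost 880, saving 75.
Extra fixed cost: 62. Net change = 62 − 75 = -13.
(Totals: 1794 → 1781.)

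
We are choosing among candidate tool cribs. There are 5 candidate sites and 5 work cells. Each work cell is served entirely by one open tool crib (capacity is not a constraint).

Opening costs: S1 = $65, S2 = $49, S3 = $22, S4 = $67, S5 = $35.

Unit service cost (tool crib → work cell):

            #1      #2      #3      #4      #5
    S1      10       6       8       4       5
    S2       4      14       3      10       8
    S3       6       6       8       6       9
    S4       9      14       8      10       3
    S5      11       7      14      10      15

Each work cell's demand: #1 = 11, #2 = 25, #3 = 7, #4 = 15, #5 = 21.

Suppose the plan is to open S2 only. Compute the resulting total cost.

Each work cell is assigned to its cheapest site among the open ones.
{S2}: #1→S2 4·11=44, #2→S2 14·25=350, #3→S2 3·7=21, #4→S2 10·15=150, #5→S2 8·21=168. Service 733; fixed 49; total 782.

Total cost: 782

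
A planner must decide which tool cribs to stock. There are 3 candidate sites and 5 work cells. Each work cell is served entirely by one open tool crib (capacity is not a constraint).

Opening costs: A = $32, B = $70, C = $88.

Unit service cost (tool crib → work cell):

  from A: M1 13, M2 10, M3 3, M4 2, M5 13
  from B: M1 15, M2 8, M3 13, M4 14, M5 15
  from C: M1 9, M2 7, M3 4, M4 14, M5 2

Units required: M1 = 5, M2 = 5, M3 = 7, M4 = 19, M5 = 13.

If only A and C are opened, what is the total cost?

Total cost: 285

Each work cell is assigned to its cheapest site among the open ones.
{A, C}: M1→C 9·5=45, M2→C 7·5=35, M3→A 3·7=21, M4→A 2·19=38, M5→C 2·13=26. Service 165; fixed 120; total 285.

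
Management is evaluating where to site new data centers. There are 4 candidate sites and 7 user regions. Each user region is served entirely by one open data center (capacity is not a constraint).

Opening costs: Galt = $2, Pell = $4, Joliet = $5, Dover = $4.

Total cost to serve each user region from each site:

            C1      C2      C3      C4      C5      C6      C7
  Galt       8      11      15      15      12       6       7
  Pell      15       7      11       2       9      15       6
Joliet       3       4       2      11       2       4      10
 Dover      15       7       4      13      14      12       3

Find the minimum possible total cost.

Minimum total cost: 32

For any fixed open set, each user region goes to its cheapest open site; total = fixed + service.
{Pell, Joliet}: C1→Joliet 3, C2→Joliet 4, C3→Joliet 2, C4→Pell 2, C5→Joliet 2, C6→Joliet 4, C7→Pell 6. Service 23; fixed 9; total 32.
{Pell, Joliet, Dover}: service 20 + fixed 13 = 33
{Galt, Pell, Joliet}: C1→Joliet 3, C2→Joliet 4, C3→Joliet 2, C4→Pell 2, C5→Joliet 2, C6→Joliet 4, C7→Pell 6. Service 23; fixed 11; total 34.
{Galt, Pell, Joliet, Dover}: C1→Joliet 3, C2→Joliet 4, C3→Joliet 2, C4→Pell 2, C5→Joliet 2, C6→Joliet 4, C7→Dover 3. Service 20; fixed 15; total 35.
No other subset beats 32.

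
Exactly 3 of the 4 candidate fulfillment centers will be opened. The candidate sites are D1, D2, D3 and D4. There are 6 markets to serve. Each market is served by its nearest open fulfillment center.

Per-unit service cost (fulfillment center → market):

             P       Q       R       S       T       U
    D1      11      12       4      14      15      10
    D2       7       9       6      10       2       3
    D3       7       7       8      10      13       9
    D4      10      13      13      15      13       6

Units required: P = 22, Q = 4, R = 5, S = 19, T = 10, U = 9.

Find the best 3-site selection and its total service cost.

With exactly 3 open, each market uses its cheapest among the chosen.
{D1, D2, D3}: P→D2 7·22=154, Q→D3 7·4=28, R→D1 4·5=20, S→D2 10·19=190, T→D2 2·10=20, U→D2 3·9=27. Service cost 439.
{D1, D2, D4}: service cost 447
{D2, D3, D4}: service cost 449
Among all 4 size-3 choices, {D1, D2, D3} is lowest.

Choose D1, D2 and D3; total service cost 439.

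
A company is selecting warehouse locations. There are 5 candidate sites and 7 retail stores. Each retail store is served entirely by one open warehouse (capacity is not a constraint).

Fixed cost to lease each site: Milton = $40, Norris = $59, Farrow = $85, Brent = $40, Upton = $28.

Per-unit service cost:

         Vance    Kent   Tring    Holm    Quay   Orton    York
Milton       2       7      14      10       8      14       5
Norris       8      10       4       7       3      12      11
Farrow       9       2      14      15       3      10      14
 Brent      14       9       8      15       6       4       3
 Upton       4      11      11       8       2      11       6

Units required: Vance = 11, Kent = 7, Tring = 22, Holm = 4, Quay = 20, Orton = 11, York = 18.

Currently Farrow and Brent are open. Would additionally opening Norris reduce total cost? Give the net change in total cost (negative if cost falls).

Current service cost with {Farrow, Brent}: 507.
Adding Norris: each retail store re-picks its cheapest; new service cost 376, saving 131.
Extra fixed cost: 59. Net change = 59 − 131 = -72.
(Totals: 632 → 560.)

Yes — net change −72 (cost falls by 72).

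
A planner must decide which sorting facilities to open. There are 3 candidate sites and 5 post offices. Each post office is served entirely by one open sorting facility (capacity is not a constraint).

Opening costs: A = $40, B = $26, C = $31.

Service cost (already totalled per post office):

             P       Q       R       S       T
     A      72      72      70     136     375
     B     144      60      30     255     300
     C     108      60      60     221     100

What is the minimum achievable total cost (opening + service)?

Minimum total cost: 495

For any fixed open set, each post office goes to its cheapest open site; total = fixed + service.
{A, B, C}: P→A 72, Q→B 60, R→B 30, S→A 136, T→C 100. Service 398; fixed 97; total 495.
{A, C}: P→A 72, Q→C 60, R→C 60, S→A 136, T→C 100. Service 428; fixed 71; total 499.
{B, C}: P→C 108, Q→B 60, R→B 30, S→C 221, T→C 100. Service 519; fixed 57; total 576.
{B}: P→B 144, Q→B 60, R→B 30, S→B 255, T→B 300. Service 789; fixed 26; total 815.
(All 7 nonempty subsets were checked; A, B and C is lowest.)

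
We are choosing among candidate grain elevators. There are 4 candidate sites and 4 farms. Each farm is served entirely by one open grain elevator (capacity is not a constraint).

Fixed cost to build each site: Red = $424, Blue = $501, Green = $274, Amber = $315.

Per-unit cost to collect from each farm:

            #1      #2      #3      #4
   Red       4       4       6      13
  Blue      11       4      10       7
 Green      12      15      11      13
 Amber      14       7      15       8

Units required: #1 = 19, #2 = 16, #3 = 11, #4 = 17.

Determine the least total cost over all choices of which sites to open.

Minimum total cost: 851

For any fixed open set, each farm goes to its cheapest open site; total = fixed + service.
{Red}: #1→Red 4·19=76, #2→Red 4·16=64, #3→Red 6·11=66, #4→Red 13·17=221. Service 427; fixed 424; total 851.
{Amber}: service 679 + fixed 315 = 994
{Blue}: #1→Blue 11·19=209, #2→Blue 4·16=64, #3→Blue 10·11=110, #4→Blue 7·17=119. Service 502; fixed 501; total 1003.
{Red, Blue, Green, Amber}: service 325 + fixed 1514 = 1839
No other subset beats 851.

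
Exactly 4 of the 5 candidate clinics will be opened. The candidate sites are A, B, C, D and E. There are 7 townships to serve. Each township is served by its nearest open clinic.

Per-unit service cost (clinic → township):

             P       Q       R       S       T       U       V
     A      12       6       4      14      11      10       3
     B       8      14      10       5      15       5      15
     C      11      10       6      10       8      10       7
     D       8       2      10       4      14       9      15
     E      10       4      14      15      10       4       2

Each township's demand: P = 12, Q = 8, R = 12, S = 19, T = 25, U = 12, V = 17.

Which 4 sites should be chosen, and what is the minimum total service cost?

Choose A, C, D and E; total service cost 518.

With exactly 4 open, each township uses its cheapest among the chosen.
{A, C, D, E}: P→D 8·12=96, Q→D 2·8=16, R→A 4·12=48, S→D 4·19=76, T→C 8·25=200, U→E 4·12=48, V→E 2·17=34. Service cost 518.
{B, C, D, E}: service cost 542
{A, B, C, D}: service cost 547
Among all 5 size-4 choices, {A, C, D, E} is lowest.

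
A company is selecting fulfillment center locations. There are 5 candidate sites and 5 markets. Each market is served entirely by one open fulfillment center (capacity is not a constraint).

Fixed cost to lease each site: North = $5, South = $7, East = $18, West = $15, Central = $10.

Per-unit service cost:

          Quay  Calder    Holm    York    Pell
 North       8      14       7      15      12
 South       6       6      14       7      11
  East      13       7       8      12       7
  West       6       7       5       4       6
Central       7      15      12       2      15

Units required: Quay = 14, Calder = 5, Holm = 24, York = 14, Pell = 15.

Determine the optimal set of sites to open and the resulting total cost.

Open West and Central; minimum total cost 382.

For any fixed open set, each market goes to its cheapest open site; total = fixed + service.
{West, Central}: Quay→West 6·14=84, Calder→West 7·5=35, Holm→West 5·24=120, York→Central 2·14=28, Pell→West 6·15=90. Service 357; fixed 25; total 382.
{South, West, Central}: Quay→South 6·14=84, Calder→South 6·5=30, Holm→West 5·24=120, York→Central 2·14=28, Pell→West 6·15=90. Service 352; fixed 32; total 384.
{North, West, Central}: Quay→West 6·14=84, Calder→West 7·5=35, Holm→West 5·24=120, York→Central 2·14=28, Pell→West 6·15=90. Service 357; fixed 30; total 387.
{North, South, East, West, Central}: service 352 + fixed 55 = 407
No other subset beats 382.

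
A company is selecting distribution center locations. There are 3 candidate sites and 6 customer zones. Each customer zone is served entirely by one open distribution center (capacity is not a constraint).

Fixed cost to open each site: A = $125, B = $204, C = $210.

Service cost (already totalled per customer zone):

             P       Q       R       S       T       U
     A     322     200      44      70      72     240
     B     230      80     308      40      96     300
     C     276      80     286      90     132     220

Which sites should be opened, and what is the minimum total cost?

For any fixed open set, each customer zone goes to its cheapest open site; total = fixed + service.
{A, B}: P→B 230, Q→B 80, R→A 44, S→B 40, T→A 72, U→A 240. Service 706; fixed 329; total 1035.
{A}: service 948 + fixed 125 = 1073
{A, C}: service 762 + fixed 335 = 1097
{A, B, C}: service 686 + fixed 539 = 1225
No other subset beats 1035.

Open A and B; minimum total cost 1035.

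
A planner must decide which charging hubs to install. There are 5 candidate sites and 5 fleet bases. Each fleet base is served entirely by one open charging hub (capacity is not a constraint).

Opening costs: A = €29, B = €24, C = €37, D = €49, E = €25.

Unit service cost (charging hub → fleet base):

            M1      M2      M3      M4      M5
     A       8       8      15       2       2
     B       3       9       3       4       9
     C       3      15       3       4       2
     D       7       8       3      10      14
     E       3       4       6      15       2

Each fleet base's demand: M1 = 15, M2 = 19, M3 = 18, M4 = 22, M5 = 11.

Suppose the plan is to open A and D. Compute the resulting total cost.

Total cost: 455

Each fleet base is assigned to its cheapest site among the open ones.
{A, D}: M1→D 7·15=105, M2→A 8·19=152, M3→D 3·18=54, M4→A 2·22=44, M5→A 2·11=22. Service 377; fixed 78; total 455.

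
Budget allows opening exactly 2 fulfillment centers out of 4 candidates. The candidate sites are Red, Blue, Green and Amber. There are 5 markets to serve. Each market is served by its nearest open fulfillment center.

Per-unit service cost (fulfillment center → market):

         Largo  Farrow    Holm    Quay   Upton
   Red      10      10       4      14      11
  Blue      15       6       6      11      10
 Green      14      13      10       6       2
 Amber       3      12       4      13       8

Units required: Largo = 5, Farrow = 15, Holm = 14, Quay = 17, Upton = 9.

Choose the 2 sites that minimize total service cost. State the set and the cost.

Choose Blue and Green; total service cost 364.

With exactly 2 open, each market uses its cheapest among the chosen.
{Blue, Green}: Largo→Green 14·5=70, Farrow→Blue 6·15=90, Holm→Blue 6·14=84, Quay→Green 6·17=102, Upton→Green 2·9=18. Service cost 364.
{Green, Amber}: service cost 371
{Red, Green}: service cost 376
Among all 6 size-2 choices, {Blue, Green} is lowest.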